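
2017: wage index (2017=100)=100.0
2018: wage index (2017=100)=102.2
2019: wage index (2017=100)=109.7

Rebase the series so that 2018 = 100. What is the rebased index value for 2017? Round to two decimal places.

97.85

Rebased(2017) = 100.0 / 102.2 × 100 = 97.8474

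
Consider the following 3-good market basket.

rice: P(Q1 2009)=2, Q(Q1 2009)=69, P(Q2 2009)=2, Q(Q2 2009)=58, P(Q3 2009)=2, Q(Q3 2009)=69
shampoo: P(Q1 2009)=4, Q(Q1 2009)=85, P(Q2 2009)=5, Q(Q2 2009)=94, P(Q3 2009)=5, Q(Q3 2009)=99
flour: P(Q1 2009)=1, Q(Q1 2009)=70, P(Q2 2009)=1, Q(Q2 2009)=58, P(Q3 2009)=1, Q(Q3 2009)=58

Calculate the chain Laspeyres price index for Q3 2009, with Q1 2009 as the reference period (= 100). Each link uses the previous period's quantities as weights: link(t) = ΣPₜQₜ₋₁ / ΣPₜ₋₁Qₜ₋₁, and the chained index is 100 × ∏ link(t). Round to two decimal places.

Link Q1 2009→Q2 2009:
ΣP(Q2 2009)Q(Q1 2009) = 2×69 + 5×85 + 1×70 = 138 + 425 + 70 = 633
ΣP(Q1 2009)Q(Q1 2009) = 2×69 + 4×85 + 1×70 = 138 + 340 + 70 = 548
link = 633/548 = 1.155109
Link Q2 2009→Q3 2009:
ΣP(Q3 2009)Q(Q2 2009) = 2×58 + 5×94 + 1×58 = 116 + 470 + 58 = 644
ΣP(Q2 2009)Q(Q2 2009) = 2×58 + 5×94 + 1×58 = 116 + 470 + 58 = 644
link = 644/644 = 1.000000
Chained index = 100 × 1.155109 × 1.000000 = 115.5109

115.51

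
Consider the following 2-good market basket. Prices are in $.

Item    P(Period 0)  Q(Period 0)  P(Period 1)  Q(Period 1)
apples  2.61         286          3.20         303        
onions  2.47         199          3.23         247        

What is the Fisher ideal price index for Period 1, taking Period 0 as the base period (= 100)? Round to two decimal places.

126.00

Laspeyres component (base-period weights):
ΣP(Period 1)Q(Period 0) = 3.20×286 + 3.23×199 = 915.2 + 642.77 = 1557.97
ΣP(Period 0)Q(Period 0) = 2.61×286 + 2.47×199 = 746.46 + 491.53 = 1237.99
L = 1557.97 / 1237.99 × 100 = 125.8467
Paasche component (current-period weights):
ΣP(Period 1)Q(Period 1) = 3.20×303 + 3.23×247 = 969.6 + 797.81 = 1767.41
ΣP(Period 0)Q(Period 1) = 2.61×303 + 2.47×247 = 790.83 + 610.09 = 1400.92
P = 1767.41 / 1400.92 × 100 = 126.1607
Fisher = √(L × P) = √(125.8467 × 126.1607) = 126.0036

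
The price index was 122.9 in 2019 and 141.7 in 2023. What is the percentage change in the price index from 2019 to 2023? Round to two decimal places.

15.30%

Change = (141.7 − 122.9) / 122.9 × 100
       = 18.8 / 122.9 × 100 = 15.2970%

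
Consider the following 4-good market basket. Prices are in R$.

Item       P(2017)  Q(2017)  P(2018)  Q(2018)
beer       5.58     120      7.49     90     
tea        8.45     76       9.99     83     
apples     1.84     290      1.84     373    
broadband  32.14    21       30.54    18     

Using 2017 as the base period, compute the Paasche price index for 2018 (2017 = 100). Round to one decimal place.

111.0

Paasche price index uses current-period quantities as weights.
ΣP(2018)·Q(2018) = 7.49×90 + 9.99×83 + 1.84×373 + 30.54×18 = 674.1 + 829.17 + 686.32 + 549.72 = 2739.31
ΣP(2017)·Q(2018) = 5.58×90 + 8.45×83 + 1.84×373 + 32.14×18 = 502.2 + 701.35 + 686.32 + 578.52 = 2468.39
Index = 2739.31 / 2468.39 × 100 = 110.9756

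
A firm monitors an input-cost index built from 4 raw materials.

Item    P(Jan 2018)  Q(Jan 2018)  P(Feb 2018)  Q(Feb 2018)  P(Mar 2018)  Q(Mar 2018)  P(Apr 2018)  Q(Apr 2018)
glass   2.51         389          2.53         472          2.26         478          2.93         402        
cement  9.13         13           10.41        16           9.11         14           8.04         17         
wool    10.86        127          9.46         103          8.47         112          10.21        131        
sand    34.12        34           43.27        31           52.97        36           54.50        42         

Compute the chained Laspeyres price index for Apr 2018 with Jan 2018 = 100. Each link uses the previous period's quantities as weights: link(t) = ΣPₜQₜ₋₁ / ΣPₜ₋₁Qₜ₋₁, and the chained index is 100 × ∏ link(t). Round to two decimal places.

120.23

Link Jan 2018→Feb 2018:
ΣP(Feb 2018)Q(Jan 2018) = 2.53×389 + 10.41×13 + 9.46×127 + 43.27×34 = 984.17 + 135.33 + 1201.42 + 1471.18 = 3792.1
ΣP(Jan 2018)Q(Jan 2018) = 2.51×389 + 9.13×13 + 10.86×127 + 34.12×34 = 976.39 + 118.69 + 1379.22 + 1160.08 = 3634.38
link = 3792.1/3634.38 = 1.043397
Link Feb 2018→Mar 2018:
ΣP(Mar 2018)Q(Feb 2018) = 2.26×472 + 9.11×16 + 8.47×103 + 52.97×31 = 1066.72 + 145.76 + 872.41 + 1642.07 = 3726.96
ΣP(Feb 2018)Q(Feb 2018) = 2.53×472 + 10.41×16 + 9.46×103 + 43.27×31 = 1194.16 + 166.56 + 974.38 + 1341.37 = 3676.47
link = 3726.96/3676.47 = 1.013733
Link Mar 2018→Apr 2018:
ΣP(Apr 2018)Q(Mar 2018) = 2.93×478 + 8.04×14 + 10.21×112 + 54.50×36 = 1400.54 + 112.56 + 1143.52 + 1962 = 4618.62
ΣP(Mar 2018)Q(Mar 2018) = 2.26×478 + 9.11×14 + 8.47×112 + 52.97×36 = 1080.28 + 127.54 + 948.64 + 1906.92 = 4063.38
link = 4618.62/4063.38 = 1.136645
Chained index = 100 × 1.043397 × 1.013733 × 1.136645 = 120.2259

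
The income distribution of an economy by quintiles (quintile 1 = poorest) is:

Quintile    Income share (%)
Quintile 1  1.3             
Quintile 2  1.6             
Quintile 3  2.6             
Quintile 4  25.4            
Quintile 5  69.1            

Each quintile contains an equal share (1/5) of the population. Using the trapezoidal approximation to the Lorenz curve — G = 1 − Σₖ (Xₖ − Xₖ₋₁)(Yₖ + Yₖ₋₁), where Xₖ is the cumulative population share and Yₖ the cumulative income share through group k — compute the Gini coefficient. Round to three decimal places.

Cumulative income shares Yₖ: 0.0130, 0.0290, 0.0550, 0.3090, 1.0000
Σ (Xₖ−Xₖ₋₁)(Yₖ+Yₖ₋₁) = (1/5)(0.0130+0.0000) + (1/5)(0.0290+0.0130) + (1/5)(0.0550+0.0290) + (1/5)(0.3090+0.0550) + (1/5)(1.0000+0.3090)
  = 0.0026 + 0.0084 + 0.0168 + 0.0728 + 0.2618 = 0.3624
G = 1 − 0.3624 = 0.6376

0.638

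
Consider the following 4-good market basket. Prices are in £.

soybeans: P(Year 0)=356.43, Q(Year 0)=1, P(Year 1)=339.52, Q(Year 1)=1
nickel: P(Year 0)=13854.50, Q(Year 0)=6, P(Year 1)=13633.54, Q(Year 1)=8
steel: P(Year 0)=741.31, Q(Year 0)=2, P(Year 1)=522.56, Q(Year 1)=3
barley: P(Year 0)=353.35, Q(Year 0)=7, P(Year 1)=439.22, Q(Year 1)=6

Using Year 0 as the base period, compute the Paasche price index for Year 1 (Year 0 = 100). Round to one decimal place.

Paasche price index uses current-period quantities as weights.
ΣP(Year 1)·Q(Year 1) = 339.52×1 + 13633.54×8 + 522.56×3 + 439.22×6 = 339.52 + 109068.32 + 1567.68 + 2635.32 = 113610.84
ΣP(Year 0)·Q(Year 1) = 356.43×1 + 13854.50×8 + 741.31×3 + 353.35×6 = 356.43 + 110836 + 2223.93 + 2120.1 = 115536.46
Index = 113610.84 / 115536.46 × 100 = 98.3333

98.3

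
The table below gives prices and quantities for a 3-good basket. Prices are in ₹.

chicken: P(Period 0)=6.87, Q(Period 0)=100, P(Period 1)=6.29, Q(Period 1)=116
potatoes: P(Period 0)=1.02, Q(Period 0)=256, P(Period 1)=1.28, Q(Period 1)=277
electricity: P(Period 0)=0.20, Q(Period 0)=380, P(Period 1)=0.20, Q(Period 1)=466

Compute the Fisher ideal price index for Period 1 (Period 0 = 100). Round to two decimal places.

100.62

Laspeyres component (base-period weights):
ΣP(Period 1)Q(Period 0) = 6.29×100 + 1.28×256 + 0.20×380 = 629 + 327.68 + 76 = 1032.68
ΣP(Period 0)Q(Period 0) = 6.87×100 + 1.02×256 + 0.20×380 = 687 + 261.12 + 76 = 1024.12
L = 1032.68 / 1024.12 × 100 = 100.8358
Paasche component (current-period weights):
ΣP(Period 1)Q(Period 1) = 6.29×116 + 1.28×277 + 0.20×466 = 729.64 + 354.56 + 93.2 = 1177.4
ΣP(Period 0)Q(Period 1) = 6.87×116 + 1.02×277 + 0.20×466 = 796.92 + 282.54 + 93.2 = 1172.66
P = 1177.4 / 1172.66 × 100 = 100.4042
Fisher = √(L × P) = √(100.8358 × 100.4042) = 100.6198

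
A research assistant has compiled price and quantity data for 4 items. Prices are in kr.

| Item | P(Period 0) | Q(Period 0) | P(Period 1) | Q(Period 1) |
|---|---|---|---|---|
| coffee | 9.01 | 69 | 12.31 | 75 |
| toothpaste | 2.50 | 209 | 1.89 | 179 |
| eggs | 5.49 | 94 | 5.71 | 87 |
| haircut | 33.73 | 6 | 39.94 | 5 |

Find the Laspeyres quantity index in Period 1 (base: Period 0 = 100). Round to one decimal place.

95.0

Laspeyres quantity index uses base-period prices as weights.
ΣP(Period 0)·Q(Period 1) = 9.01×75 + 2.50×179 + 5.49×87 + 33.73×5 = 675.75 + 447.5 + 477.63 + 168.65 = 1769.53
ΣP(Period 0)·Q(Period 0) = 9.01×69 + 2.50×209 + 5.49×94 + 33.73×6 = 621.69 + 522.5 + 516.06 + 202.38 = 1862.63
Index = 1769.53 / 1862.63 × 100 = 95.0017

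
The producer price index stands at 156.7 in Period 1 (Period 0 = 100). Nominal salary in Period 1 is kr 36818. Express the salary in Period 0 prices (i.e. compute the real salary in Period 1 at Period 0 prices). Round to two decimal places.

23495.85

Real = Nominal ÷ (Index/100) = 36818 ÷ (156.7/100)
     = 36818 ÷ 1.567 = 23495.8519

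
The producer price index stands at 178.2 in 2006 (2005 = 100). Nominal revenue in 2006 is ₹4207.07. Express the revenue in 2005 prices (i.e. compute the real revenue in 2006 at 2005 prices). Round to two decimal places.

2360.87

Real = Nominal ÷ (Index/100) = 4207.07 ÷ (178.2/100)
     = 4207.07 ÷ 1.782 = 2360.8698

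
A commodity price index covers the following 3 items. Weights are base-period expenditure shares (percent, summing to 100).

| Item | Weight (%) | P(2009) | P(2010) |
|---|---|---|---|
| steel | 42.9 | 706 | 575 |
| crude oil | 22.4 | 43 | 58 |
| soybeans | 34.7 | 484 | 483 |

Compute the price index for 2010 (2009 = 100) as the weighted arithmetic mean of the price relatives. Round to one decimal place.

steel: 42.9 × (575/706) = 42.9 × 0.814448 = 34.9398
crude oil: 22.4 × (58/43) = 22.4 × 1.348837 = 30.2140
soybeans: 34.7 × (483/484) = 34.7 × 0.997934 = 34.6283
Index = Σ wᵢ·(p₁ᵢ/p₀ᵢ) = 34.9398 + 30.2140 + 34.6283 = 99.7821

99.8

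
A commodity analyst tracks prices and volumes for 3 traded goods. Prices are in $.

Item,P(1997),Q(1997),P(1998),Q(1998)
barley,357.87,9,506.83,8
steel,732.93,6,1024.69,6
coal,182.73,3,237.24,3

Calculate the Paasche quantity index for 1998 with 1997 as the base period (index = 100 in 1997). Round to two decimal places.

95.56

Paasche quantity index uses current-period prices as weights.
ΣP(1998)·Q(1998) = 506.83×8 + 1024.69×6 + 237.24×3 = 4054.64 + 6148.14 + 711.72 = 10914.5
ΣP(1998)·Q(1997) = 506.83×9 + 1024.69×6 + 237.24×3 = 4561.47 + 6148.14 + 711.72 = 11421.33
Index = 10914.5 / 11421.33 × 100 = 95.5624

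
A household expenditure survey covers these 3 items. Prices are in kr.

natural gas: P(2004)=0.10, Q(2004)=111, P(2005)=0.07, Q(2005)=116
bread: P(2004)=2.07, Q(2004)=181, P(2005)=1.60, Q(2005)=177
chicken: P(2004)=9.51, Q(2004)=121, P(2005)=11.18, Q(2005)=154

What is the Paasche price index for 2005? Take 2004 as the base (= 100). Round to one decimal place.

109.3

Paasche price index uses current-period quantities as weights.
ΣP(2005)·Q(2005) = 0.07×116 + 1.60×177 + 11.18×154 = 8.12 + 283.2 + 1721.72 = 2013.04
ΣP(2004)·Q(2005) = 0.10×116 + 2.07×177 + 9.51×154 = 11.6 + 366.39 + 1464.54 = 1842.53
Index = 2013.04 / 1842.53 × 100 = 109.2541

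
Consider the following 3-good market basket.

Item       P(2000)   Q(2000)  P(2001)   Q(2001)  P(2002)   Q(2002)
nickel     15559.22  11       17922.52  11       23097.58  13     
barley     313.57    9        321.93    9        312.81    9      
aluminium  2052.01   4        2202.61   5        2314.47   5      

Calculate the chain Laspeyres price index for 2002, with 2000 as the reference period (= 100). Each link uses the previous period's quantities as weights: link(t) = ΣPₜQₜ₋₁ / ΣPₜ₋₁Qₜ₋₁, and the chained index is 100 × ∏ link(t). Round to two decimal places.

145.82

Link 2000→2001:
ΣP(2001)Q(2000) = 17922.52×11 + 321.93×9 + 2202.61×4 = 197147.72 + 2897.37 + 8810.44 = 208855.53
ΣP(2000)Q(2000) = 15559.22×11 + 313.57×9 + 2052.01×4 = 171151.42 + 2822.13 + 8208.04 = 182181.59
link = 208855.53/182181.59 = 1.146414
Link 2001→2002:
ΣP(2002)Q(2001) = 23097.58×11 + 312.81×9 + 2314.47×5 = 254073.38 + 2815.29 + 11572.35 = 268461.02
ΣP(2001)Q(2001) = 17922.52×11 + 321.93×9 + 2202.61×5 = 197147.72 + 2897.37 + 11013.05 = 211058.14
link = 268461.02/211058.14 = 1.271977
Chained index = 100 × 1.146414 × 1.271977 = 145.8212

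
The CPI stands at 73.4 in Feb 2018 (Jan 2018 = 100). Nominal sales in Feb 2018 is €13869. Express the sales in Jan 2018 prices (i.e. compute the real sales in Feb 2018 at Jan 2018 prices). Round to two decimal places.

18895.10

Real = Nominal ÷ (Index/100) = 13869 ÷ (73.4/100)
     = 13869 ÷ 0.734 = 18895.0954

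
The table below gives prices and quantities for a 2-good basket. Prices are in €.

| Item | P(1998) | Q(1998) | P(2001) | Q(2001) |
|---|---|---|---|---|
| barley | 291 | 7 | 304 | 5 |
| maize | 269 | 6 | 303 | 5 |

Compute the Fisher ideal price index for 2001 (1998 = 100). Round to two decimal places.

Laspeyres component (base-period weights):
ΣP(2001)Q(1998) = 304×7 + 303×6 = 2128 + 1818 = 3946
ΣP(1998)Q(1998) = 291×7 + 269×6 = 2037 + 1614 = 3651
L = 3946 / 3651 × 100 = 108.0800
Paasche component (current-period weights):
ΣP(2001)Q(2001) = 304×5 + 303×5 = 1520 + 1515 = 3035
ΣP(1998)Q(2001) = 291×5 + 269×5 = 1455 + 1345 = 2800
P = 3035 / 2800 × 100 = 108.3929
Fisher = √(L × P) = √(108.0800 × 108.3929) = 108.2363

108.24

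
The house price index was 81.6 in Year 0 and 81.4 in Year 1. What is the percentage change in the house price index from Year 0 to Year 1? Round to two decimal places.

Change = (81.4 − 81.6) / 81.6 × 100
       = -0.2 / 81.6 × 100 = -0.2451%

-0.25%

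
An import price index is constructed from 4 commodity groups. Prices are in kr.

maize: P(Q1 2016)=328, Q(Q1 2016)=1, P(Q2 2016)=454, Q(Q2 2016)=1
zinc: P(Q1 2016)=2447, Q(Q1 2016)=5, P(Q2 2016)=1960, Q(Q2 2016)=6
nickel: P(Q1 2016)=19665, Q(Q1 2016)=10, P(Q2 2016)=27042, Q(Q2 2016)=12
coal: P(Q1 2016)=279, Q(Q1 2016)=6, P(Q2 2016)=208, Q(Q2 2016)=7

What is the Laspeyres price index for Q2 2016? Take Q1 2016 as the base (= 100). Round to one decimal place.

Laspeyres price index uses base-period quantities as weights.
ΣP(Q2 2016)·Q(Q1 2016) = 454×1 + 1960×5 + 27042×10 + 208×6 = 454 + 9800 + 270420 + 1248 = 281922
ΣP(Q1 2016)·Q(Q1 2016) = 328×1 + 2447×5 + 19665×10 + 279×6 = 328 + 12235 + 196650 + 1674 = 210887
Index = 281922 / 210887 × 100 = 133.6839

133.7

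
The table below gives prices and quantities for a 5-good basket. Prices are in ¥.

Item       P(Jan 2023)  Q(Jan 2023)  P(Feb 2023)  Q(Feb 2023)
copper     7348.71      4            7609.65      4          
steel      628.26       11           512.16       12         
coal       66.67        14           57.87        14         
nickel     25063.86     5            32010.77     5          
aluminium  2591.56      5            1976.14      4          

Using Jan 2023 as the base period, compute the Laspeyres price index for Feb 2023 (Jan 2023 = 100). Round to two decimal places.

117.83

Laspeyres price index uses base-period quantities as weights.
ΣP(Feb 2023)·Q(Jan 2023) = 7609.65×4 + 512.16×11 + 57.87×14 + 32010.77×5 + 1976.14×5 = 30438.6 + 5633.76 + 810.18 + 160053.85 + 9880.7 = 206817.09
ΣP(Jan 2023)·Q(Jan 2023) = 7348.71×4 + 628.26×11 + 66.67×14 + 25063.86×5 + 2591.56×5 = 29394.84 + 6910.86 + 933.38 + 125319.3 + 12957.8 = 175516.18
Index = 206817.09 / 175516.18 × 100 = 117.8336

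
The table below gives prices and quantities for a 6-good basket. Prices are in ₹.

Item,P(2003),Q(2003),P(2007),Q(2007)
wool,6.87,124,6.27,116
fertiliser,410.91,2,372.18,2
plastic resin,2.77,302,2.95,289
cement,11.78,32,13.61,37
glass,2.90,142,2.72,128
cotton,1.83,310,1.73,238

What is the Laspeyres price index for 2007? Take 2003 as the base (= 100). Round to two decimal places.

97.53

Laspeyres price index uses base-period quantities as weights.
ΣP(2007)·Q(2003) = 6.27×124 + 372.18×2 + 2.95×302 + 13.61×32 + 2.72×142 + 1.73×310 = 777.48 + 744.36 + 890.9 + 435.52 + 386.24 + 536.3 = 3770.8
ΣP(2003)·Q(2003) = 6.87×124 + 410.91×2 + 2.77×302 + 11.78×32 + 2.90×142 + 1.83×310 = 851.88 + 821.82 + 836.54 + 376.96 + 411.8 + 567.3 = 3866.3
Index = 3770.8 / 3866.3 × 100 = 97.5299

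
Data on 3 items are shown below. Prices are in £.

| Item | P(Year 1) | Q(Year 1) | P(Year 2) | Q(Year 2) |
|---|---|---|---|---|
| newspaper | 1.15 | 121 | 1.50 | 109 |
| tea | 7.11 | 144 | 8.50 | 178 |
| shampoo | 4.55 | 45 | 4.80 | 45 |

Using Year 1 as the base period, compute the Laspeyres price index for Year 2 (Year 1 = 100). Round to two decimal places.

Laspeyres price index uses base-period quantities as weights.
ΣP(Year 2)·Q(Year 1) = 1.50×121 + 8.50×144 + 4.80×45 = 181.5 + 1224 + 216 = 1621.5
ΣP(Year 1)·Q(Year 1) = 1.15×121 + 7.11×144 + 4.55×45 = 139.15 + 1023.84 + 204.75 = 1367.74
Index = 1621.5 / 1367.74 × 100 = 118.5532

118.55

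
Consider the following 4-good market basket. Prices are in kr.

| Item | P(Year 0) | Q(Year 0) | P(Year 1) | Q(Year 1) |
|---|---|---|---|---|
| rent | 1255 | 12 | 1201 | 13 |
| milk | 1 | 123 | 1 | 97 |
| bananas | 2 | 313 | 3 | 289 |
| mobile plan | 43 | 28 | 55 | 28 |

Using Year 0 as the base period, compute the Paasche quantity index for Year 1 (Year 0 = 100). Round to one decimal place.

Paasche quantity index uses current-period prices as weights.
ΣP(Year 1)·Q(Year 1) = 1201×13 + 1×97 + 3×289 + 55×28 = 15613 + 97 + 867 + 1540 = 18117
ΣP(Year 1)·Q(Year 0) = 1201×12 + 1×123 + 3×313 + 55×28 = 14412 + 123 + 939 + 1540 = 17014
Index = 18117 / 17014 × 100 = 106.4829

106.5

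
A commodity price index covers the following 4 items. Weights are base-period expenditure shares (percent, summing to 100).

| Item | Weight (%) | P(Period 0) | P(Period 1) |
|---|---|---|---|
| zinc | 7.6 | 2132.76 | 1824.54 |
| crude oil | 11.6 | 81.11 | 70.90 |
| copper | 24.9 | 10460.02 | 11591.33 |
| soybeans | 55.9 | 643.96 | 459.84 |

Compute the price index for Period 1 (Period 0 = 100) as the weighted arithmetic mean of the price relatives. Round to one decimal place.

zinc: 7.6 × (1824.54/2132.76) = 7.6 × 0.855483 = 6.5017
crude oil: 11.6 × (70.90/81.11) = 11.6 × 0.874122 = 10.1398
copper: 24.9 × (11591.33/10460.02) = 24.9 × 1.108156 = 27.5931
soybeans: 55.9 × (459.84/643.96) = 55.9 × 0.714082 = 39.9172
Index = Σ wᵢ·(p₁ᵢ/p₀ᵢ) = 6.5017 + 10.1398 + 27.5931 + 39.9172 = 84.1517

84.2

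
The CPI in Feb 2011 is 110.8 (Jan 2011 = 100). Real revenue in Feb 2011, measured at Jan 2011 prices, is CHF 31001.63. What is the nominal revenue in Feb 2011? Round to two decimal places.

34349.81

Nominal = Real × (Index/100) = 31001.63 × (110.8/100)
        = 31001.63 × 1.108 = 34349.8060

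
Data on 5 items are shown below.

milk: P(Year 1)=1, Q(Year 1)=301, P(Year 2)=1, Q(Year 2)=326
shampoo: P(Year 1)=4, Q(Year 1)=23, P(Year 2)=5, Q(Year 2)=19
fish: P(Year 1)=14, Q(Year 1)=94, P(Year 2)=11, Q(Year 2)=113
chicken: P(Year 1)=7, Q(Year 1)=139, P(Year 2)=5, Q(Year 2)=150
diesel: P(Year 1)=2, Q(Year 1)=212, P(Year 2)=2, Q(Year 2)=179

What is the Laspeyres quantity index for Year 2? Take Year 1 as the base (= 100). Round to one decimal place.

109.2

Laspeyres quantity index uses base-period prices as weights.
ΣP(Year 1)·Q(Year 2) = 1×326 + 4×19 + 14×113 + 7×150 + 2×179 = 326 + 76 + 1582 + 1050 + 358 = 3392
ΣP(Year 1)·Q(Year 1) = 1×301 + 4×23 + 14×94 + 7×139 + 2×212 = 301 + 92 + 1316 + 973 + 424 = 3106
Index = 3392 / 3106 × 100 = 109.2080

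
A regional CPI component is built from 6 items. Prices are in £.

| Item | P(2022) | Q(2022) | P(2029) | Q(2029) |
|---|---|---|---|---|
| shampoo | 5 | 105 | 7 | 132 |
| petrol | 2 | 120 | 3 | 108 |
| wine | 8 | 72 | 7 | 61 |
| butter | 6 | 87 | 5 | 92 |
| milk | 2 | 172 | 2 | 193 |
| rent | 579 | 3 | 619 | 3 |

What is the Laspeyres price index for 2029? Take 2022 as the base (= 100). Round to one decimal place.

107.4

Laspeyres price index uses base-period quantities as weights.
ΣP(2029)·Q(2022) = 7×105 + 3×120 + 7×72 + 5×87 + 2×172 + 619×3 = 735 + 360 + 504 + 435 + 344 + 1857 = 4235
ΣP(2022)·Q(2022) = 5×105 + 2×120 + 8×72 + 6×87 + 2×172 + 579×3 = 525 + 240 + 576 + 522 + 344 + 1737 = 3944
Index = 4235 / 3944 × 100 = 107.3783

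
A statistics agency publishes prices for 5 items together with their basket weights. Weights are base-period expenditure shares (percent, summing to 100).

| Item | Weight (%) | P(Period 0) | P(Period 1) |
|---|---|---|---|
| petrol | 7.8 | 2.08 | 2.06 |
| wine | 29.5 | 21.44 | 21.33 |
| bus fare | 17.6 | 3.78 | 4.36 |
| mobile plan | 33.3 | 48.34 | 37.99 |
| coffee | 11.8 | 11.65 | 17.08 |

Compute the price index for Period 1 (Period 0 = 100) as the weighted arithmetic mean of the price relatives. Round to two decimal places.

100.84

petrol: 7.8 × (2.06/2.08) = 7.8 × 0.990385 = 7.7250
wine: 29.5 × (21.33/21.44) = 29.5 × 0.994869 = 29.3486
bus fare: 17.6 × (4.36/3.78) = 17.6 × 1.153439 = 20.3005
mobile plan: 33.3 × (37.99/48.34) = 33.3 × 0.785892 = 26.1702
coffee: 11.8 × (17.08/11.65) = 11.8 × 1.466094 = 17.2999
Index = Σ wᵢ·(p₁ᵢ/p₀ᵢ) = 7.7250 + 29.3486 + 20.3005 + 26.1702 + 17.2999 = 100.8443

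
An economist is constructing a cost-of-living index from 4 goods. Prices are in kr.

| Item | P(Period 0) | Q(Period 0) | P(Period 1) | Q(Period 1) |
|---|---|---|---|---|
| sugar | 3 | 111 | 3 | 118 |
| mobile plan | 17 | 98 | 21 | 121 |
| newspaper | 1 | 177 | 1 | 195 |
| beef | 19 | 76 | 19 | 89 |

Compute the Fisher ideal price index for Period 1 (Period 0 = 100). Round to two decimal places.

111.05

Laspeyres component (base-period weights):
ΣP(Period 1)Q(Period 0) = 3×111 + 21×98 + 1×177 + 19×76 = 333 + 2058 + 177 + 1444 = 4012
ΣP(Period 0)Q(Period 0) = 3×111 + 17×98 + 1×177 + 19×76 = 333 + 1666 + 177 + 1444 = 3620
L = 4012 / 3620 × 100 = 110.8287
Paasche component (current-period weights):
ΣP(Period 1)Q(Period 1) = 3×118 + 21×121 + 1×195 + 19×89 = 354 + 2541 + 195 + 1691 = 4781
ΣP(Period 0)Q(Period 1) = 3×118 + 17×121 + 1×195 + 19×89 = 354 + 2057 + 195 + 1691 = 4297
P = 4781 / 4297 × 100 = 111.2637
Fisher = √(L × P) = √(110.8287 × 111.2637) = 111.0460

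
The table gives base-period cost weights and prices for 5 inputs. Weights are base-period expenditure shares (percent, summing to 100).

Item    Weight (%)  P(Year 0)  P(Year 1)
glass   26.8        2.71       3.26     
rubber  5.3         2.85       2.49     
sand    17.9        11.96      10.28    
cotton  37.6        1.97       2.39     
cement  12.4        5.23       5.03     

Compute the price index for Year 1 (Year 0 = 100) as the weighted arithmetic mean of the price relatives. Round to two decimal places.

glass: 26.8 × (3.26/2.71) = 26.8 × 1.202952 = 32.2391
rubber: 5.3 × (2.49/2.85) = 5.3 × 0.873684 = 4.6305
sand: 17.9 × (10.28/11.96) = 17.9 × 0.859532 = 15.3856
cotton: 37.6 × (2.39/1.97) = 37.6 × 1.213198 = 45.6162
cement: 12.4 × (5.03/5.23) = 12.4 × 0.961759 = 11.9258
Index = Σ wᵢ·(p₁ᵢ/p₀ᵢ) = 32.2391 + 4.6305 + 15.3856 + 45.6162 + 11.9258 = 109.7973

109.80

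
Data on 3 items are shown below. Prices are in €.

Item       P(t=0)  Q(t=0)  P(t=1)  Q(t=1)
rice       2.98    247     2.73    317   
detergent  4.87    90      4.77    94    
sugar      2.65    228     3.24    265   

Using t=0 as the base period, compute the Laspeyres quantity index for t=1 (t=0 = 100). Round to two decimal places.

Laspeyres quantity index uses base-period prices as weights.
ΣP(t=0)·Q(t=1) = 2.98×317 + 4.87×94 + 2.65×265 = 944.66 + 457.78 + 702.25 = 2104.69
ΣP(t=0)·Q(t=0) = 2.98×247 + 4.87×90 + 2.65×228 = 736.06 + 438.3 + 604.2 = 1778.56
Index = 2104.69 / 1778.56 × 100 = 118.3367

118.34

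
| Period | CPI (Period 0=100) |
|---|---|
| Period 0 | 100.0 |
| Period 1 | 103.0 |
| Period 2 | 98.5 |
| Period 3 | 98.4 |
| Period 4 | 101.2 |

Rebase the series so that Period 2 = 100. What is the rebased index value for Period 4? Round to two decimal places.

Rebased(Period 4) = 101.2 / 98.5 × 100 = 102.7411

102.74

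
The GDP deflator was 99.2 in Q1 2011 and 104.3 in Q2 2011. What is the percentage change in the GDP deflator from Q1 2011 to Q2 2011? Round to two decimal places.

Change = (104.3 − 99.2) / 99.2 × 100
       = 5.1 / 99.2 × 100 = 5.1411%

5.14%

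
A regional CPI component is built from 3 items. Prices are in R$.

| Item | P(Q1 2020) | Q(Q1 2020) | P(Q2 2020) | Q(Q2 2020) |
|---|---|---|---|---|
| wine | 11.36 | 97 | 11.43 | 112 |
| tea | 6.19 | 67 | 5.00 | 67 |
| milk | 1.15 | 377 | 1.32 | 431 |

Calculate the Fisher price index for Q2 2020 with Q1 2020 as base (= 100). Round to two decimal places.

99.80

Laspeyres component (base-period weights):
ΣP(Q2 2020)Q(Q1 2020) = 11.43×97 + 5.00×67 + 1.32×377 = 1108.71 + 335 + 497.64 = 1941.35
ΣP(Q1 2020)Q(Q1 2020) = 11.36×97 + 6.19×67 + 1.15×377 = 1101.92 + 414.73 + 433.55 = 1950.2
L = 1941.35 / 1950.2 × 100 = 99.5462
Paasche component (current-period weights):
ΣP(Q2 2020)Q(Q2 2020) = 11.43×112 + 5.00×67 + 1.32×431 = 1280.16 + 335 + 568.92 = 2184.08
ΣP(Q1 2020)Q(Q2 2020) = 11.36×112 + 6.19×67 + 1.15×431 = 1272.32 + 414.73 + 495.65 = 2182.7
P = 2184.08 / 2182.7 × 100 = 100.0632
Fisher = √(L × P) = √(99.5462 × 100.0632) = 99.8044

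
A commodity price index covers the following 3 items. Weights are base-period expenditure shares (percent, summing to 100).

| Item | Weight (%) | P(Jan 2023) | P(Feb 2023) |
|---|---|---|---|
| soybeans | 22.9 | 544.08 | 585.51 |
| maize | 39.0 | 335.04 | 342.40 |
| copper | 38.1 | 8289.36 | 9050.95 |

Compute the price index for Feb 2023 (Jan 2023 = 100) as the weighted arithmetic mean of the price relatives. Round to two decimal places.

106.10

soybeans: 22.9 × (585.51/544.08) = 22.9 × 1.076147 = 24.6438
maize: 39.0 × (342.40/335.04) = 39.0 × 1.021968 = 39.8567
copper: 38.1 × (9050.95/8289.36) = 38.1 × 1.091876 = 41.6005
Index = Σ wᵢ·(p₁ᵢ/p₀ᵢ) = 24.6438 + 39.8567 + 41.6005 = 106.1010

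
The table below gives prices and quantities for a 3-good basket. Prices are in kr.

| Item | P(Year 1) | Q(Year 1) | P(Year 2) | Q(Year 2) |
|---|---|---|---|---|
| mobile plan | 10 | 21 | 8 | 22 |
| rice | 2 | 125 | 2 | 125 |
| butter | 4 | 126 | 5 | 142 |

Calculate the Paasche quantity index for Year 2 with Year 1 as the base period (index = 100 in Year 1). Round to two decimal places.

108.40

Paasche quantity index uses current-period prices as weights.
ΣP(Year 2)·Q(Year 2) = 8×22 + 2×125 + 5×142 = 176 + 250 + 710 = 1136
ΣP(Year 2)·Q(Year 1) = 8×21 + 2×125 + 5×126 = 168 + 250 + 630 = 1048
Index = 1136 / 1048 × 100 = 108.3969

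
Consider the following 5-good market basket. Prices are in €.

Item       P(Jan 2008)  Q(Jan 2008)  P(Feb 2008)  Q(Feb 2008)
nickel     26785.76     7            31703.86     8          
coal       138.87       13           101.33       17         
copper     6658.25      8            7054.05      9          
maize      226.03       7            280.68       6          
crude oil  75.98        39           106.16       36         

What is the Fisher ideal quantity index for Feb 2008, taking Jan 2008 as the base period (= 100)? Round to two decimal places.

Laspeyres component (base-period weights):
ΣP(Jan 2008)Q(Feb 2008) = 26785.76×8 + 138.87×17 + 6658.25×9 + 226.03×6 + 75.98×36 = 214286.08 + 2360.79 + 59924.25 + 1356.18 + 2735.28 = 280662.58
ΣP(Jan 2008)Q(Jan 2008) = 26785.76×7 + 138.87×13 + 6658.25×8 + 226.03×7 + 75.98×39 = 187500.32 + 1805.31 + 53266 + 1582.21 + 2963.22 = 247117.06
L = 280662.58 / 247117.06 × 100 = 113.5747
Paasche component (current-period weights):
ΣP(Feb 2008)Q(Feb 2008) = 31703.86×8 + 101.33×17 + 7054.05×9 + 280.68×6 + 106.16×36 = 253630.88 + 1722.61 + 63486.45 + 1684.08 + 3821.76 = 324345.78
ΣP(Feb 2008)Q(Jan 2008) = 31703.86×7 + 101.33×13 + 7054.05×8 + 280.68×7 + 106.16×39 = 221927.02 + 1317.29 + 56432.4 + 1964.76 + 4140.24 = 285781.71
P = 324345.78 / 285781.71 × 100 = 113.4942
Fisher = √(L × P) = √(113.5747 × 113.4942) = 113.5345

113.53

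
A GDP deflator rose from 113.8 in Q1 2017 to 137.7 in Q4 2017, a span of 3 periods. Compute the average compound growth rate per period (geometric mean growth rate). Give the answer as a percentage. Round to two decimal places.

6.56%

Growth factor = (137.7/113.8)^(1/3) = (1.210018)^(1/3) = 1.065607
Growth rate = 1.065607 − 1 = 0.065607 = 6.5607%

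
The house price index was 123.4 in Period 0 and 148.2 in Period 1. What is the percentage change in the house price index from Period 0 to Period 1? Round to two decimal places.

Change = (148.2 − 123.4) / 123.4 × 100
       = 24.8 / 123.4 × 100 = 20.0972%

20.10%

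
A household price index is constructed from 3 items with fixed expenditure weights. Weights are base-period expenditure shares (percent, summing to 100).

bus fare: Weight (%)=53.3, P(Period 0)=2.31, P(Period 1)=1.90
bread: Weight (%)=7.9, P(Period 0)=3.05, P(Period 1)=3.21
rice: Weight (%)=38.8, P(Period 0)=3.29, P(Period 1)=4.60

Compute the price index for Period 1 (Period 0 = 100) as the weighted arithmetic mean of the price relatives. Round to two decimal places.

bus fare: 53.3 × (1.90/2.31) = 53.3 × 0.822511 = 43.8398
bread: 7.9 × (3.21/3.05) = 7.9 × 1.052459 = 8.3144
rice: 38.8 × (4.60/3.29) = 38.8 × 1.398176 = 54.2492
Index = Σ wᵢ·(p₁ᵢ/p₀ᵢ) = 43.8398 + 8.3144 + 54.2492 = 106.4035

106.40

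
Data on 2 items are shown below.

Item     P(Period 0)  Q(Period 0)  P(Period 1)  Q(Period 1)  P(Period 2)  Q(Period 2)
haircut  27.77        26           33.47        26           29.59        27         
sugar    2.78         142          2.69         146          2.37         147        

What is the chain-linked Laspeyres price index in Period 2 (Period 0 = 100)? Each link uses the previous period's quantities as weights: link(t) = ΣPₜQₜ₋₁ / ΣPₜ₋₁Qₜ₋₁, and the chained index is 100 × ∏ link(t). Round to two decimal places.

Link Period 0→Period 1:
ΣP(Period 1)Q(Period 0) = 33.47×26 + 2.69×142 = 870.22 + 381.98 = 1252.2
ΣP(Period 0)Q(Period 0) = 27.77×26 + 2.78×142 = 722.02 + 394.76 = 1116.78
link = 1252.2/1116.78 = 1.121259
Link Period 1→Period 2:
ΣP(Period 2)Q(Period 1) = 29.59×26 + 2.37×146 = 769.34 + 346.02 = 1115.36
ΣP(Period 1)Q(Period 1) = 33.47×26 + 2.69×146 = 870.22 + 392.74 = 1262.96
link = 1115.36/1262.96 = 0.883132
Chained index = 100 × 1.121259 × 0.883132 = 99.0220

99.02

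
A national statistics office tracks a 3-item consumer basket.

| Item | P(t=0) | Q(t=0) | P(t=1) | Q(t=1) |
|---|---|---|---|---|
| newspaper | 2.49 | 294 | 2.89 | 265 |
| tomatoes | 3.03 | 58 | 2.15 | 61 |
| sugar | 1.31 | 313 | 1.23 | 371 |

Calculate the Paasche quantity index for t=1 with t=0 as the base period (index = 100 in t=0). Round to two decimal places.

99.56

Paasche quantity index uses current-period prices as weights.
ΣP(t=1)·Q(t=1) = 2.89×265 + 2.15×61 + 1.23×371 = 765.85 + 131.15 + 456.33 = 1353.33
ΣP(t=1)·Q(t=0) = 2.89×294 + 2.15×58 + 1.23×313 = 849.66 + 124.7 + 384.99 = 1359.35
Index = 1353.33 / 1359.35 × 100 = 99.5571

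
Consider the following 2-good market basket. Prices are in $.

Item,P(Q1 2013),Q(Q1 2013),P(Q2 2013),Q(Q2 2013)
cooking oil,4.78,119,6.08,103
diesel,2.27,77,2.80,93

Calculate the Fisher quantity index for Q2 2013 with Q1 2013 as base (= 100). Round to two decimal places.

Laspeyres component (base-period weights):
ΣP(Q1 2013)Q(Q2 2013) = 4.78×103 + 2.27×93 = 492.34 + 211.11 = 703.45
ΣP(Q1 2013)Q(Q1 2013) = 4.78×119 + 2.27×77 = 568.82 + 174.79 = 743.61
L = 703.45 / 743.61 × 100 = 94.5993
Paasche component (current-period weights):
ΣP(Q2 2013)Q(Q2 2013) = 6.08×103 + 2.80×93 = 626.24 + 260.4 = 886.64
ΣP(Q2 2013)Q(Q1 2013) = 6.08×119 + 2.80×77 = 723.52 + 215.6 = 939.12
P = 886.64 / 939.12 × 100 = 94.4118
Fisher = √(L × P) = √(94.5993 × 94.4118) = 94.5055

94.51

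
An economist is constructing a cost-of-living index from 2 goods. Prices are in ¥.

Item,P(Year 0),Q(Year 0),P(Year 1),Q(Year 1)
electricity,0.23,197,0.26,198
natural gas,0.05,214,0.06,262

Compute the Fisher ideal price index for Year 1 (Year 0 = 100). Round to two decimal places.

114.48

Laspeyres component (base-period weights):
ΣP(Year 1)Q(Year 0) = 0.26×197 + 0.06×214 = 51.22 + 12.84 = 64.06
ΣP(Year 0)Q(Year 0) = 0.23×197 + 0.05×214 = 45.31 + 10.7 = 56.01
L = 64.06 / 56.01 × 100 = 114.3724
Paasche component (current-period weights):
ΣP(Year 1)Q(Year 1) = 0.26×198 + 0.06×262 = 51.48 + 15.72 = 67.2
ΣP(Year 0)Q(Year 1) = 0.23×198 + 0.05×262 = 45.54 + 13.1 = 58.64
P = 67.2 / 58.64 × 100 = 114.5975
Fisher = √(L × P) = √(114.3724 × 114.5975) = 114.4849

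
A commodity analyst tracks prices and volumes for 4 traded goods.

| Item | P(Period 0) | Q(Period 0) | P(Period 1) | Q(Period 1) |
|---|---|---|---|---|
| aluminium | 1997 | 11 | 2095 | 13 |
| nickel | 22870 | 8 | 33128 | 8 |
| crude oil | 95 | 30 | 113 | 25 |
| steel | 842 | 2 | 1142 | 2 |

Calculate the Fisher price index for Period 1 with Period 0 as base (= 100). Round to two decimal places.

139.93

Laspeyres component (base-period weights):
ΣP(Period 1)Q(Period 0) = 2095×11 + 33128×8 + 113×30 + 1142×2 = 23045 + 265024 + 3390 + 2284 = 293743
ΣP(Period 0)Q(Period 0) = 1997×11 + 22870×8 + 95×30 + 842×2 = 21967 + 182960 + 2850 + 1684 = 209461
L = 293743 / 209461 × 100 = 140.2376
Paasche component (current-period weights):
ΣP(Period 1)Q(Period 1) = 2095×13 + 33128×8 + 113×25 + 1142×2 = 27235 + 265024 + 2825 + 2284 = 297368
ΣP(Period 0)Q(Period 1) = 1997×13 + 22870×8 + 95×25 + 842×2 = 25961 + 182960 + 2375 + 1684 = 212980
P = 297368 / 212980 × 100 = 139.6225
Fisher = √(L × P) = √(140.2376 × 139.6225) = 139.9297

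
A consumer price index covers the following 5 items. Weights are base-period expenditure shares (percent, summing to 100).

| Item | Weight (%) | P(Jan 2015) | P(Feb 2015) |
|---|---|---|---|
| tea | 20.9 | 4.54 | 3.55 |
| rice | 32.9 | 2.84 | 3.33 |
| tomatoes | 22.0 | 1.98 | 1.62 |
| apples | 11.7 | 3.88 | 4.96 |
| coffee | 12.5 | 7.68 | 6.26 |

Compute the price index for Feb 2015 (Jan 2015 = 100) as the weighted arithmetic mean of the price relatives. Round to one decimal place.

tea: 20.9 × (3.55/4.54) = 20.9 × 0.781938 = 16.3425
rice: 32.9 × (3.33/2.84) = 32.9 × 1.172535 = 38.5764
tomatoes: 22.0 × (1.62/1.98) = 22.0 × 0.818182 = 18.0000
apples: 11.7 × (4.96/3.88) = 11.7 × 1.278351 = 14.9567
coffee: 12.5 × (6.26/7.68) = 12.5 × 0.815104 = 10.1888
Index = Σ wᵢ·(p₁ᵢ/p₀ᵢ) = 16.3425 + 38.5764 + 18.0000 + 14.9567 + 10.1888 = 98.0644

98.1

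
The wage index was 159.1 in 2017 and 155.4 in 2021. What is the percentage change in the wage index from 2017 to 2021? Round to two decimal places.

-2.33%

Change = (155.4 − 159.1) / 159.1 × 100
       = -3.7 / 159.1 × 100 = -2.3256%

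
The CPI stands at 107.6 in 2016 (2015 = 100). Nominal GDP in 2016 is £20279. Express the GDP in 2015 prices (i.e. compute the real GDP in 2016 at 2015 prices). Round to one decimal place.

Real = Nominal ÷ (Index/100) = 20279 ÷ (107.6/100)
     = 20279 ÷ 1.076 = 18846.6543

18846.7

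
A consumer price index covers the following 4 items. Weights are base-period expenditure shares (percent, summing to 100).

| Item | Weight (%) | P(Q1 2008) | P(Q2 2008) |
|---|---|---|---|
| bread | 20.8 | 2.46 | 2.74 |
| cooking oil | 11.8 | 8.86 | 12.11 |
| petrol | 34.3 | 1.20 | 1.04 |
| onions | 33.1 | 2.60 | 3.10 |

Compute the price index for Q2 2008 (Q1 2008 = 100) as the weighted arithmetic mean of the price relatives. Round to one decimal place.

bread: 20.8 × (2.74/2.46) = 20.8 × 1.113821 = 23.1675
cooking oil: 11.8 × (12.11/8.86) = 11.8 × 1.366817 = 16.1284
petrol: 34.3 × (1.04/1.20) = 34.3 × 0.866667 = 29.7267
onions: 33.1 × (3.10/2.60) = 33.1 × 1.192308 = 39.4654
Index = Σ wᵢ·(p₁ᵢ/p₀ᵢ) = 23.1675 + 16.1284 + 29.7267 + 39.4654 = 108.4880

108.5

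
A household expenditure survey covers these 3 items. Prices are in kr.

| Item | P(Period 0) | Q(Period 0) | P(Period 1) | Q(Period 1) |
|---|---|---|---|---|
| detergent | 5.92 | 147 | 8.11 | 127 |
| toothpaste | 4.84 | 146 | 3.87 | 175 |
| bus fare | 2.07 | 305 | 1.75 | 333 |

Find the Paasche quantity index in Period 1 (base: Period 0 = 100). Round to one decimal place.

100.0

Paasche quantity index uses current-period prices as weights.
ΣP(Period 1)·Q(Period 1) = 8.11×127 + 3.87×175 + 1.75×333 = 1029.97 + 677.25 + 582.75 = 2289.97
ΣP(Period 1)·Q(Period 0) = 8.11×147 + 3.87×146 + 1.75×305 = 1192.17 + 565.02 + 533.75 = 2290.94
Index = 2289.97 / 2290.94 × 100 = 99.9577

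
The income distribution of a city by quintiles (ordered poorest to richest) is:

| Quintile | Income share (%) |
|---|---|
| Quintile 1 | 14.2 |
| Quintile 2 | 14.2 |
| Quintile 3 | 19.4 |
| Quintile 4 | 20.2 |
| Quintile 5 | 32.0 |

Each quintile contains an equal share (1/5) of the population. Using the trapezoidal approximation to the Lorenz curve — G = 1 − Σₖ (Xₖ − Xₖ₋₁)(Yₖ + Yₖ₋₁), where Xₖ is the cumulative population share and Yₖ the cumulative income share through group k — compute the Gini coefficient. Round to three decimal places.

0.166

Cumulative income shares Yₖ: 0.1420, 0.2840, 0.4780, 0.6800, 1.0000
Σ (Xₖ−Xₖ₋₁)(Yₖ+Yₖ₋₁) = (1/5)(0.1420+0.0000) + (1/5)(0.2840+0.1420) + (1/5)(0.4780+0.2840) + (1/5)(0.6800+0.4780) + (1/5)(1.0000+0.6800)
  = 0.0284 + 0.0852 + 0.1524 + 0.2316 + 0.3360 = 0.8336
G = 1 − 0.8336 = 0.1664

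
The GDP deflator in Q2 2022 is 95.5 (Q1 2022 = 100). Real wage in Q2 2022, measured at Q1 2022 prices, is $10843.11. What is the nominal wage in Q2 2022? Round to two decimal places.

10355.17

Nominal = Real × (Index/100) = 10843.11 × (95.5/100)
        = 10843.11 × 0.955 = 10355.1701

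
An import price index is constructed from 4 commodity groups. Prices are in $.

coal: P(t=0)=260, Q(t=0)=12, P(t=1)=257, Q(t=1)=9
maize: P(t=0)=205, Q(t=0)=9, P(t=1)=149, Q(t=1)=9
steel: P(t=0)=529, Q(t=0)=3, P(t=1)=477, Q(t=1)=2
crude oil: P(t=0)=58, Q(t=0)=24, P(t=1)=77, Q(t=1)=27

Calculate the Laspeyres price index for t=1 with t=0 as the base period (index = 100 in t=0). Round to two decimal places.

Laspeyres price index uses base-period quantities as weights.
ΣP(t=1)·Q(t=0) = 257×12 + 149×9 + 477×3 + 77×24 = 3084 + 1341 + 1431 + 1848 = 7704
ΣP(t=0)·Q(t=0) = 260×12 + 205×9 + 529×3 + 58×24 = 3120 + 1845 + 1587 + 1392 = 7944
Index = 7704 / 7944 × 100 = 96.9789

96.98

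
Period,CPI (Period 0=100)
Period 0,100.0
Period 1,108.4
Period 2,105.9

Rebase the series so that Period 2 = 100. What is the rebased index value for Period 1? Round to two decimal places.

102.36

Rebased(Period 1) = 108.4 / 105.9 × 100 = 102.3607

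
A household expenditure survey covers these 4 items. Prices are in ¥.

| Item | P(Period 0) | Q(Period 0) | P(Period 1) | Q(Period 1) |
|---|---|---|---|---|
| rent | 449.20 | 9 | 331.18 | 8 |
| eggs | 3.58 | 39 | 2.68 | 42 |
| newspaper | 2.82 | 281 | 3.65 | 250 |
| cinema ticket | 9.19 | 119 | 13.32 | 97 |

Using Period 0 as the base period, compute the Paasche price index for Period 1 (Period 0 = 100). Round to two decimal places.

Paasche price index uses current-period quantities as weights.
ΣP(Period 1)·Q(Period 1) = 331.18×8 + 2.68×42 + 3.65×250 + 13.32×97 = 2649.44 + 112.56 + 912.5 + 1292.04 = 4966.54
ΣP(Period 0)·Q(Period 1) = 449.20×8 + 3.58×42 + 2.82×250 + 9.19×97 = 3593.6 + 150.36 + 705 + 891.43 = 5340.39
Index = 4966.54 / 5340.39 × 100 = 92.9996

93.00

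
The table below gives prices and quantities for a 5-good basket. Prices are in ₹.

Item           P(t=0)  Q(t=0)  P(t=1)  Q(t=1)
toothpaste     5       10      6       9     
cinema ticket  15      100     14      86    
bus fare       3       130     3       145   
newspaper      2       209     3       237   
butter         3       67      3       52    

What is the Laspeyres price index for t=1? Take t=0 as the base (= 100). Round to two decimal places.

104.65

Laspeyres price index uses base-period quantities as weights.
ΣP(t=1)·Q(t=0) = 6×10 + 14×100 + 3×130 + 3×209 + 3×67 = 60 + 1400 + 390 + 627 + 201 = 2678
ΣP(t=0)·Q(t=0) = 5×10 + 15×100 + 3×130 + 2×209 + 3×67 = 50 + 1500 + 390 + 418 + 201 = 2559
Index = 2678 / 2559 × 100 = 104.6503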